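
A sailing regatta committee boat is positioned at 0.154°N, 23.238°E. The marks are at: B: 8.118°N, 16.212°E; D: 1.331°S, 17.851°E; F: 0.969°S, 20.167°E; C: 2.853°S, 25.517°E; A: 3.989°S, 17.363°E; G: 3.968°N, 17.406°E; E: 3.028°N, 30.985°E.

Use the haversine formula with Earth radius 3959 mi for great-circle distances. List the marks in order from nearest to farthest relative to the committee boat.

F, C, D, G, A, E, B

Distance from the committee boat at 0.154°N, 23.238°E to each:
F 0.969°S, 20.167°E: 225.9 mi
C 2.853°S, 25.517°E: 260.7 mi
D 1.331°S, 17.851°E: 386.1 mi
G 3.968°N, 17.406°E: 481.2 mi
A 3.989°S, 17.363°E: 496.5 mi
E 3.028°N, 30.985°E: 570.7 mi
B 8.118°N, 16.212°E: 732.7 mi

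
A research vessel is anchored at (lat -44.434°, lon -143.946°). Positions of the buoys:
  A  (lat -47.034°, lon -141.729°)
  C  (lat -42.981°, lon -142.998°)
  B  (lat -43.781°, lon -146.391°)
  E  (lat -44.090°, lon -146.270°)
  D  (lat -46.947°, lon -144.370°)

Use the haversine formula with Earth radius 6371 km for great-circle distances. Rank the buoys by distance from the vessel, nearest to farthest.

C, E, B, D, A

Computing each great-circle distance from (lat -44.434°, lon -143.946°):
C (lat -42.981°, lon -142.998°): 178.6 km
E (lat -44.090°, lon -146.270°): 189.0 km
B (lat -43.781°, lon -146.391°): 208.3 km
D (lat -46.947°, lon -144.370°): 281.4 km
A (lat -47.034°, lon -141.729°): 336.4 km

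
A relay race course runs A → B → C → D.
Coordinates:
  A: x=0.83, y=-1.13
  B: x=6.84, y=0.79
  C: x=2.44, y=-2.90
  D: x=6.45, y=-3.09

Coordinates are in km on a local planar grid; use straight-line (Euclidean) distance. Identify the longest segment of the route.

A–B

Leg distances:
A→B: 6.3 km
B→C: 5.7 km
C→D: 4.0 km
The longest leg is A–B at 6.3 km.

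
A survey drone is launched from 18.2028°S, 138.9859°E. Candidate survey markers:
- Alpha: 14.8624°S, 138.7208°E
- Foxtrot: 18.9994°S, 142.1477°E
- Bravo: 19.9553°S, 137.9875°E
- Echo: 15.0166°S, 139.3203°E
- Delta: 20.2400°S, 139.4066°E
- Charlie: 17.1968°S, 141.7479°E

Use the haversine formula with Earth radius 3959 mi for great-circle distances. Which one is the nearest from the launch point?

Bravo

Distances from the launch point (18.2028°S, 138.9859°E):
Bravo: 137.5 mi
Delta: 143.4 mi
Charlie: 194.6 mi
Foxtrot: 214.2 mi
Echo: 221.3 mi
Alpha: 231.5 mi
The nearest is Bravo at 137.5 mi.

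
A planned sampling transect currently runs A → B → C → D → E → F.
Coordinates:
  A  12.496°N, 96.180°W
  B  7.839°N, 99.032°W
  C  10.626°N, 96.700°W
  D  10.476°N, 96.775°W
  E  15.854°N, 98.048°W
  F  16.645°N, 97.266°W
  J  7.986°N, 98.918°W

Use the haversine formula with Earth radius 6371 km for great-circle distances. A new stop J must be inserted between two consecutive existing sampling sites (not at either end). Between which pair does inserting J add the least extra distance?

between B and C

Added distance for inserting J between each consecutive pair:
A–B: 0.1 km
B–C: 0.0 km
C–D: 726.0 km
D–E: 629.6 km
E–F: 1738.1 km
Smallest added distance is 0.0 km, inserting between B and C.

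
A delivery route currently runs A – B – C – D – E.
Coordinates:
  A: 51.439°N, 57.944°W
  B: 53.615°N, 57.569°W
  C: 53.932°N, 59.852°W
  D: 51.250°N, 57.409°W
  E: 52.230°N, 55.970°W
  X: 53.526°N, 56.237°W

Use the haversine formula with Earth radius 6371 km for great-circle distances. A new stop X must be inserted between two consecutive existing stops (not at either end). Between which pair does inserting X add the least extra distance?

between A and B

Added distance for inserting X between each consecutive pair:
A–B: 104.5 km
B–C: 176.4 km
C–D: 166.5 km
D–E: 263.2 km
Smallest added distance is 104.5 km, inserting between A and B.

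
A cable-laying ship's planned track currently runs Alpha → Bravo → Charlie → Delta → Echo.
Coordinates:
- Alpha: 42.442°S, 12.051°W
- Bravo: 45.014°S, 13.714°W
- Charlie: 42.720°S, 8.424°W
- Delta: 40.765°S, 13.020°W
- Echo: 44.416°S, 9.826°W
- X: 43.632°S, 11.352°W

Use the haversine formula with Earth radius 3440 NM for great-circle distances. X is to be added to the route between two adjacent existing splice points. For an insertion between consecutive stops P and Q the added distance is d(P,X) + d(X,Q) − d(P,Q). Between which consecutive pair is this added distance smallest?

Added distance for inserting X between each consecutive pair:
Alpha–Bravo: 38.4 NM
Bravo–Charlie: 3.3 NM
Charlie–Delta: 89.9 NM
Delta–Echo: 7.7 NM
Smallest added distance is 3.3 NM, inserting between Bravo and Charlie.

between Bravo and Charlie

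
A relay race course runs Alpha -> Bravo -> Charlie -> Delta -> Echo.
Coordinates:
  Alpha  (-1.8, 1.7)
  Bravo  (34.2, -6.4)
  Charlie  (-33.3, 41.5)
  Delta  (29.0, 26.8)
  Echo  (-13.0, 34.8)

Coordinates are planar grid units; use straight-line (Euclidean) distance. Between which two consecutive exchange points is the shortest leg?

Leg distances:
Alpha→Bravo: 36.9
Bravo→Charlie: 82.8
Charlie→Delta: 64.0
Delta→Echo: 42.8
The shortest leg is Alpha–Bravo at 36.9.

Alpha–Bravo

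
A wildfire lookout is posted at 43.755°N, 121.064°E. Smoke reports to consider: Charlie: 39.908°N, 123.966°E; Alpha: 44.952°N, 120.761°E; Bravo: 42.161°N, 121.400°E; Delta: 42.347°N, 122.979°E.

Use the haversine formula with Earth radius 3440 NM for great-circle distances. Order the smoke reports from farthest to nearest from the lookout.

Distance from the lookout at 43.755°N, 121.064°E to each:
Charlie 39.908°N, 123.966°E: 264.9 NM
Delta 42.347°N, 122.979°E: 119.2 NM
Bravo 42.161°N, 121.400°E: 96.8 NM
Alpha 44.952°N, 120.761°E: 73.0 NM

Charlie, Delta, Bravo, Alpha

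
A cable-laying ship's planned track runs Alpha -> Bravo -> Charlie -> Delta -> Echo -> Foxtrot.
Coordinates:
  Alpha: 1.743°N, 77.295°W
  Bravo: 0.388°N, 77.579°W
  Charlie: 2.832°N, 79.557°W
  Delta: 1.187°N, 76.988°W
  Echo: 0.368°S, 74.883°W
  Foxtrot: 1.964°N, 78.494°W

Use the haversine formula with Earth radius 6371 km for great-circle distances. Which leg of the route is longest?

Echo–Foxtrot

Leg distances:
Alpha→Bravo: 153.9 km
Bravo→Charlie: 349.5 km
Charlie→Delta: 339.0 km
Delta→Echo: 291.0 km
Echo→Foxtrot: 477.9 km
The longest leg is Echo–Foxtrot at 477.9 km.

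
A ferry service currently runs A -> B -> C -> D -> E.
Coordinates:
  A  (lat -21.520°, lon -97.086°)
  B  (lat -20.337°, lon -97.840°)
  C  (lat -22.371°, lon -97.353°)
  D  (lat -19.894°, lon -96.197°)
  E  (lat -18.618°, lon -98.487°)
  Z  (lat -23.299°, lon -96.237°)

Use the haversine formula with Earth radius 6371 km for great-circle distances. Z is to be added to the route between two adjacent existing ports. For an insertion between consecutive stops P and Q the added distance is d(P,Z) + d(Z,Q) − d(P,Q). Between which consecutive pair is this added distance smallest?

between C and D

Added distance for inserting Z between each consecutive pair:
A–B: 431.7 km
B–C: 290.9 km
C–D: 232.3 km
D–E: 670.0 km
Smallest added distance is 232.3 km, inserting between C and D.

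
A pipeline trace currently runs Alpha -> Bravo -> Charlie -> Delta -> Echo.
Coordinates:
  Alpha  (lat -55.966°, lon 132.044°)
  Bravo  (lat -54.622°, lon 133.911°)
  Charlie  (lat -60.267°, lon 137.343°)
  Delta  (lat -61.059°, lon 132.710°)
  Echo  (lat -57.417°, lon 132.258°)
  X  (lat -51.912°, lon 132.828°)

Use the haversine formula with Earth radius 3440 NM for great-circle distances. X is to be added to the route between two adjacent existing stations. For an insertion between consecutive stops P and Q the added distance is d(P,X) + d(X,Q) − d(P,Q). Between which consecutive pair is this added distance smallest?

Added distance for inserting X between each consecutive pair:
Alpha–Bravo: 309.4 NM
Bravo–Charlie: 334.4 NM
Charlie–Delta: 928.5 NM
Delta–Echo: 661.2 NM
Smallest added distance is 309.4 NM, inserting between Alpha and Bravo.

between Alpha and Bravo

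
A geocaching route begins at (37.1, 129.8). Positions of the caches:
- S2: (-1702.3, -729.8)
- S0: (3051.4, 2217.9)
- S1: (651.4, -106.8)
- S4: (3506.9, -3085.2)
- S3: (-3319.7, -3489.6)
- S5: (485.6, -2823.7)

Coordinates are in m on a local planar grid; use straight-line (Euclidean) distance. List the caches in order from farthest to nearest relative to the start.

Distances from the start:
S3 (-3319.7, -3489.6): 4936.4 m
S4 (3506.9, -3085.2): 4730.3 m
S0 (3051.4, 2217.9): 3666.9 m
S5 (485.6, -2823.7): 2987.4 m
S2 (-1702.3, -729.8): 1940.2 m
S1 (651.4, -106.8): 658.3 m

S3, S4, S0, S5, S2, S1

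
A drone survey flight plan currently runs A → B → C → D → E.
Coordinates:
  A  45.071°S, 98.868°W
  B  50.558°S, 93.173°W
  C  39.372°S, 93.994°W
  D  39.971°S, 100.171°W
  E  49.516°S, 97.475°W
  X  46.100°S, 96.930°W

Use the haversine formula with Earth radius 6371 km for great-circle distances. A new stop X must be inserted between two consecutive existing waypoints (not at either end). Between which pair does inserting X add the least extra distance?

between A and B

Added distance for inserting X between each consecutive pair:
A–B: 14.1 km
B–C: 108.0 km
C–D: 983.2 km
D–E: 30.2 km
Smallest added distance is 14.1 km, inserting between A and B.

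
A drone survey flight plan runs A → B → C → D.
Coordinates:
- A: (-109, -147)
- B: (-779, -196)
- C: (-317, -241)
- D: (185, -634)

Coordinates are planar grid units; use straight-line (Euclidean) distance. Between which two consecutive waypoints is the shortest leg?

B–C

Leg distances:
A→B: 671.8
B→C: 464.2
C→D: 637.5
The shortest leg is B–C at 464.2.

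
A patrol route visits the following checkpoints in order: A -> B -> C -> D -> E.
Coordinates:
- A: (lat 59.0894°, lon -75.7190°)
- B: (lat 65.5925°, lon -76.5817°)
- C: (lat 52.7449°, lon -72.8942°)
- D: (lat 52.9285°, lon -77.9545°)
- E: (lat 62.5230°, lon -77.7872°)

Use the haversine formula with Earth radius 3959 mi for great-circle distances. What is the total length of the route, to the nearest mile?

2222 mi

Leg distances:
A→B: 450.2 mi  (cumulative 450.2 mi)
B→C: 896.9 mi  (cumulative 1347.1 mi)
C→D: 211.6 mi  (cumulative 1558.7 mi)
D→E: 663.0 mi  (cumulative 2221.6 mi)
Total route length ≈ 2222 mi.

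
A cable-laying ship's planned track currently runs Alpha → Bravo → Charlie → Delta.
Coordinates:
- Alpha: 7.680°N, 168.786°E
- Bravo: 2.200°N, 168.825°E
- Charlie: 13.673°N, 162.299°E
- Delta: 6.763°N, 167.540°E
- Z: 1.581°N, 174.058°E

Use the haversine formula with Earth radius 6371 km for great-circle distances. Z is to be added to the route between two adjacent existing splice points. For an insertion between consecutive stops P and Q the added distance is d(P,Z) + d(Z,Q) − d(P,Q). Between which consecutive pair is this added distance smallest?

Added distance for inserting Z between each consecutive pair:
Alpha–Bravo: 871.2 km
Bravo–Charlie: 987.7 km
Charlie–Delta: 1831.3 km
Smallest added distance is 871.2 km, inserting between Alpha and Bravo.

between Alpha and Bravo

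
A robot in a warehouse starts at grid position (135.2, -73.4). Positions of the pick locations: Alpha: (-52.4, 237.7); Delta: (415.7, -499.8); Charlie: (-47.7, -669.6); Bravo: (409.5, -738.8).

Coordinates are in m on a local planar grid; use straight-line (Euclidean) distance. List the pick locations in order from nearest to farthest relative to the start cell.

Alpha, Delta, Charlie, Bravo

Distances from the start cell:
Alpha (-52.4, 237.7): 363.3 m
Delta (415.7, -499.8): 510.4 m
Charlie (-47.7, -669.6): 623.6 m
Bravo (409.5, -738.8): 719.7 m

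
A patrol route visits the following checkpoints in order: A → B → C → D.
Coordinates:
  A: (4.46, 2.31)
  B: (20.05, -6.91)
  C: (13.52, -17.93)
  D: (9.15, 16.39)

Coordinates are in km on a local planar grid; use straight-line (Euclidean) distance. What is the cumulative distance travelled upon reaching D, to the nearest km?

66 km

Leg distances:
A→B: 18.1 km  (cumulative 18.1 km)
B→C: 12.8 km  (cumulative 30.9 km)
C→D: 34.6 km  (cumulative 65.5 km)
Cumulative distance at D ≈ 66 km.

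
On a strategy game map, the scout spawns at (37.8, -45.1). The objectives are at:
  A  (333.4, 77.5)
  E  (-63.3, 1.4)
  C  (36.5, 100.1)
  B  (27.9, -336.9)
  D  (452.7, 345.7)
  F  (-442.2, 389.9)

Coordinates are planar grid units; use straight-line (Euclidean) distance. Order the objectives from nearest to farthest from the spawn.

Computing each straight-line distance from (37.8, -45.1):
E (-63.3, 1.4): 111.3
C (36.5, 100.1): 145.2
B (27.9, -336.9): 292.0
A (333.4, 77.5): 320.0
D (452.7, 345.7): 570.0
F (-442.2, 389.9): 647.8

E, C, B, A, D, F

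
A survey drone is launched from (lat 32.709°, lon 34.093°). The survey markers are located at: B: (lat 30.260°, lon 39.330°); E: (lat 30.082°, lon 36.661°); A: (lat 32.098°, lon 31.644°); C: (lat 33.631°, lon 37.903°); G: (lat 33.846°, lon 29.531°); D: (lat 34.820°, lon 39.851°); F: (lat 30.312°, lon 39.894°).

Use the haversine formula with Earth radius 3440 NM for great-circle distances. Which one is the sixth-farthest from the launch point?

C

Distance to each, sorted:
F: 329.9 NM
D: 314.0 NM
B: 305.7 NM
G: 238.9 NM
E: 205.4 NM
C: 199.3 NM
A: 129.4 NM
The sixth-farthest is C at 199.3 NM.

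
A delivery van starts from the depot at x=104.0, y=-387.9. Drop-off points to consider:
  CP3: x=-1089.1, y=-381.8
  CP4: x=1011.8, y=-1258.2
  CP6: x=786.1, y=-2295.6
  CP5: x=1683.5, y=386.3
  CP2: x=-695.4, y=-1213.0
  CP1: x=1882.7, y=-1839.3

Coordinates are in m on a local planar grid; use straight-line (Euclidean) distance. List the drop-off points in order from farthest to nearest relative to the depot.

Computing each straight-line distance from x=104.0, y=-387.9:
CP1 x=1882.7, y=-1839.3: 2295.7 m
CP6 x=786.1, y=-2295.6: 2026.0 m
CP5 x=1683.5, y=386.3: 1759.0 m
CP4 x=1011.8, y=-1258.2: 1257.6 m
CP3 x=-1089.1, y=-381.8: 1193.1 m
CP2 x=-695.4, y=-1213.0: 1148.8 m

CP1, CP6, CP5, CP4, CP3, CP2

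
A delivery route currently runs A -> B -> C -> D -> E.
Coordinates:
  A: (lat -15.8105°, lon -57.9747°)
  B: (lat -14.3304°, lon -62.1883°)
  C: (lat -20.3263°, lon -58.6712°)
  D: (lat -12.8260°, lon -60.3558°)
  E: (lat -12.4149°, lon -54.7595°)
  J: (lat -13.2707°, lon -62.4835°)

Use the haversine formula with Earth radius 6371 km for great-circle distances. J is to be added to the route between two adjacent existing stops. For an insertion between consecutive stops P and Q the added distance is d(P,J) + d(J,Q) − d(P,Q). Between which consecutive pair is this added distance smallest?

Added distance for inserting J between each consecutive pair:
A–B: 202.1 km
B–C: 241.2 km
C–D: 265.8 km
D–E: 469.5 km
Smallest added distance is 202.1 km, inserting between A and B.

between A and B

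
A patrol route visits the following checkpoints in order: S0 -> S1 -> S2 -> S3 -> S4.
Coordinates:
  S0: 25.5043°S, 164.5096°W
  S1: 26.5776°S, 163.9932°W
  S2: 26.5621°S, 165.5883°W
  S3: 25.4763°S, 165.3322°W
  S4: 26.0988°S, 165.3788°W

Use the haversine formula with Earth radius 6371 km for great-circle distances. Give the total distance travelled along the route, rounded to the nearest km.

Leg distances:
S0→S1: 130.0 km  (cumulative 130.0 km)
S1→S2: 158.6 km  (cumulative 288.7 km)
S2→S3: 123.4 km  (cumulative 412.1 km)
S3→S4: 69.4 km  (cumulative 481.5 km)
Total route length ≈ 481 km.

481 km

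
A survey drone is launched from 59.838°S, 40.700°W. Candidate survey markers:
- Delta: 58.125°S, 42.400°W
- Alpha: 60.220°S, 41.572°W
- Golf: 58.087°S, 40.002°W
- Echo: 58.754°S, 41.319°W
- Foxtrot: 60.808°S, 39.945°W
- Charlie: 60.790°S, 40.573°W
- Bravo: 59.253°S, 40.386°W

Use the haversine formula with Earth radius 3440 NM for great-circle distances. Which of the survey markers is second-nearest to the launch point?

Distance to each, sorted:
Alpha: 34.8 NM
Bravo: 36.4 NM
Charlie: 57.3 NM
Foxtrot: 62.4 NM
Echo: 67.8 NM
Golf: 107.3 NM
Delta: 115.5 NM
The second-nearest is Bravo at 36.4 NM.

Bravo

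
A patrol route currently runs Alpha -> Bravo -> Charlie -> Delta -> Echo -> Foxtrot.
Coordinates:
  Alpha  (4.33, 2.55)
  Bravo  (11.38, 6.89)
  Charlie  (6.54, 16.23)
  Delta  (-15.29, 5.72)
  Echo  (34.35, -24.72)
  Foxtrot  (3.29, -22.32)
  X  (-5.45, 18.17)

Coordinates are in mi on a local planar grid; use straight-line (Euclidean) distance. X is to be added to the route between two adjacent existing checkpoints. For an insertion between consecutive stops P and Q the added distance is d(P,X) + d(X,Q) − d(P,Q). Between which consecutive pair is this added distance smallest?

Added distance for inserting X between each consecutive pair:
Alpha–Bravo: 30.4 mi
Bravo–Charlie: 21.9 mi
Charlie–Delta: 3.8 mi
Delta–Echo: 16.2 mi
Echo–Foxtrot: 68.8 mi
Smallest added distance is 3.8 mi, inserting between Charlie and Delta.

between Charlie and Delta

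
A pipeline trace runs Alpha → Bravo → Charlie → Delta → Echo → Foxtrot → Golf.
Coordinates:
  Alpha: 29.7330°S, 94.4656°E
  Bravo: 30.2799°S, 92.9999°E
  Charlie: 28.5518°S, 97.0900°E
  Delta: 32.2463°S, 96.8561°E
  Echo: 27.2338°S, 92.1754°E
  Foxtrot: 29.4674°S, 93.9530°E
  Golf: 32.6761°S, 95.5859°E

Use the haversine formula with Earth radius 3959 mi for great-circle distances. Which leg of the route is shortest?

Alpha–Bravo

Leg distances:
Alpha→Bravo: 95.5 mi
Bravo→Charlie: 273.6 mi
Charlie→Delta: 255.7 mi
Delta→Echo: 445.8 mi
Echo→Foxtrot: 188.4 mi
Foxtrot→Golf: 241.8 mi
The shortest leg is Alpha–Bravo at 95.5 mi.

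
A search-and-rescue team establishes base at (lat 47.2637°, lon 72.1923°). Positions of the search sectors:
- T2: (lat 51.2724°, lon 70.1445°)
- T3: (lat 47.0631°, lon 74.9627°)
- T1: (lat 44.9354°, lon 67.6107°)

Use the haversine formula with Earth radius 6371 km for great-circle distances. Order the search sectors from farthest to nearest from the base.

Distances from the base:
T2 (lat 51.2724°, lon 70.1445°): 469.8 km
T1 (lat 44.9354°, lon 67.6107°): 437.8 km
T3 (lat 47.0631°, lon 74.9627°): 210.6 km

T2, T1, T3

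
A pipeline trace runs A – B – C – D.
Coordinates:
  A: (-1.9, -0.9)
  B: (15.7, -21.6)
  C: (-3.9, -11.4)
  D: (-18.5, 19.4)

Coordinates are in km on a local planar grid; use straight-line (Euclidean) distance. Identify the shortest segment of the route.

B–C

Leg distances:
A→B: 27.2 km
B→C: 22.1 km
C→D: 34.1 km
The shortest leg is B–C at 22.1 km.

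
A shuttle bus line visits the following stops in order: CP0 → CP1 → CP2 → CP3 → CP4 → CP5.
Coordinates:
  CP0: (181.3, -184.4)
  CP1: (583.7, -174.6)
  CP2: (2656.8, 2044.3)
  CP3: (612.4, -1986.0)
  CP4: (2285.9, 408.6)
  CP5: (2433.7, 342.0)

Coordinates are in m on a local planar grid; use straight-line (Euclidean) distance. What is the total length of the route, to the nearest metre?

11042 m

Leg distances:
CP0→CP1: 402.5 m  (cumulative 402.5 m)
CP1→CP2: 3036.7 m  (cumulative 3439.2 m)
CP2→CP3: 4519.2 m  (cumulative 7958.3 m)
CP3→CP4: 2921.4 m  (cumulative 10879.8 m)
CP4→CP5: 162.1 m  (cumulative 11041.9 m)
Total route length ≈ 11042 m.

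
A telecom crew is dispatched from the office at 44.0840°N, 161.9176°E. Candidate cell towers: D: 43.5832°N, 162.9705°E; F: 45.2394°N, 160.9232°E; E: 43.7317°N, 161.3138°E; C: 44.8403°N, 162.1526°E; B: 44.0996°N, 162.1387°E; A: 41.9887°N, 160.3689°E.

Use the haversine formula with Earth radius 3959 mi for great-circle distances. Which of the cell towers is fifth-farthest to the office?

E

Distances from the office (44.0840°N, 161.9176°E):
A: 164.5 mi
F: 93.6 mi
D: 62.9 mi
C: 53.5 mi
E: 38.7 mi
B: 11.0 mi
The fifth-farthest is E at 38.7 mi.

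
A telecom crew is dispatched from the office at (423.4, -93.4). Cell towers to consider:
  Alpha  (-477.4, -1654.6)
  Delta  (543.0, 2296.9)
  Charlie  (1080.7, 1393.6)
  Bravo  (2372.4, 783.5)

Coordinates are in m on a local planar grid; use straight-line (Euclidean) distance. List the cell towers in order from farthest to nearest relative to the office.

Computing each straight-line distance from (423.4, -93.4):
Delta (543.0, 2296.9): 2393.3 m
Bravo (2372.4, 783.5): 2137.2 m
Alpha (-477.4, -1654.6): 1802.4 m
Charlie (1080.7, 1393.6): 1625.8 m

Delta, Bravo, Alpha, Charlie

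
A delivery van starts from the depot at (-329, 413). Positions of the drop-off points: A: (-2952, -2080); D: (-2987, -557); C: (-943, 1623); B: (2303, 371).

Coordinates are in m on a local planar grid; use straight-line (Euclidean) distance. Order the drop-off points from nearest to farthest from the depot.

Distances from the depot:
C (-943, 1623): 1356.9 m
B (2303, 371): 2632.3 m
D (-2987, -557): 2829.5 m
A (-2952, -2080): 3618.7 m

C, B, D, A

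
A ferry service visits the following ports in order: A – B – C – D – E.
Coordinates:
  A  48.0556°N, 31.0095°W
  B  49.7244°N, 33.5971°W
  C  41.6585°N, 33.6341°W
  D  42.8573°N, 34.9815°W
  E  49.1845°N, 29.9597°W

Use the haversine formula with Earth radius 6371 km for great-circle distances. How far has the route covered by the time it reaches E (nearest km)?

2138 km

Leg distances:
A→B: 265.0 km  (cumulative 265.0 km)
B→C: 896.9 km  (cumulative 1161.9 km)
C→D: 173.4 km  (cumulative 1335.2 km)
D→E: 802.9 km  (cumulative 2138.1 km)
Cumulative distance at E ≈ 2138 km.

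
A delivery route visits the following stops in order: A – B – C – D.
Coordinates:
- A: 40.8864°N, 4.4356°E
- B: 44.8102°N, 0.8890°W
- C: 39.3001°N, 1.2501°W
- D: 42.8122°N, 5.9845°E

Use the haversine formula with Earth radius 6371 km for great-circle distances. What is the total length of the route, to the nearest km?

1950 km

Leg distances:
A→B: 615.2 km  (cumulative 615.2 km)
B→C: 613.4 km  (cumulative 1228.6 km)
C→D: 721.0 km  (cumulative 1949.7 km)
Total route length ≈ 1950 km.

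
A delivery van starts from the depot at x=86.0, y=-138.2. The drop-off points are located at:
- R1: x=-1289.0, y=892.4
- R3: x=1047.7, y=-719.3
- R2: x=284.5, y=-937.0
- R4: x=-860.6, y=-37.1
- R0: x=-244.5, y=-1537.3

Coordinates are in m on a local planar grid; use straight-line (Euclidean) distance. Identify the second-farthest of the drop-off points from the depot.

Distance to each, sorted:
R1: 1718.4 m
R0: 1437.6 m
R3: 1123.6 m
R4: 952.0 m
R2: 823.1 m
The second-farthest is R0 at 1437.6 m.

R0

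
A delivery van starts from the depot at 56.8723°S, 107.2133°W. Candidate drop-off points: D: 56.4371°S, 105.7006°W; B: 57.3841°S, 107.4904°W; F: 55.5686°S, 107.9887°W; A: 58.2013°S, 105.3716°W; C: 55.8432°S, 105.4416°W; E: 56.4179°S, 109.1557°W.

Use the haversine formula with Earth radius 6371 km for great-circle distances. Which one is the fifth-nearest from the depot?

Distances from the depot (56.8723°S, 107.2133°W):
B: 59.3 km
D: 104.4 km
E: 129.0 km
F: 152.7 km
C: 158.1 km
A: 184.2 km
The fifth-nearest is C at 158.1 km.

C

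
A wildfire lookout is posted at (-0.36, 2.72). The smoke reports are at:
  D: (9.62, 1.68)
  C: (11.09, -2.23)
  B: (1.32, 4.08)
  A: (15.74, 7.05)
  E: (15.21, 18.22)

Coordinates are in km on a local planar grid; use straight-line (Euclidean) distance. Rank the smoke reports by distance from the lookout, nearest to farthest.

Distances from the lookout:
B (1.32, 4.08): 2.2 km
D (9.62, 1.68): 10.0 km
C (11.09, -2.23): 12.5 km
A (15.74, 7.05): 16.7 km
E (15.21, 18.22): 22.0 km

B, D, C, A, E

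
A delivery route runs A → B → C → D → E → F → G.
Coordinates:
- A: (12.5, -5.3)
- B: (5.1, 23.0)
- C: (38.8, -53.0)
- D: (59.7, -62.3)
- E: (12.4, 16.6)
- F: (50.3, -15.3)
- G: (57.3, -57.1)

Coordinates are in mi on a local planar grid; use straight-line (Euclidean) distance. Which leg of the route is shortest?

C–D

Leg distances:
A→B: 29.3 mi
B→C: 83.1 mi
C→D: 22.9 mi
D→E: 92.0 mi
E→F: 49.5 mi
F→G: 42.4 mi
The shortest leg is C–D at 22.9 mi.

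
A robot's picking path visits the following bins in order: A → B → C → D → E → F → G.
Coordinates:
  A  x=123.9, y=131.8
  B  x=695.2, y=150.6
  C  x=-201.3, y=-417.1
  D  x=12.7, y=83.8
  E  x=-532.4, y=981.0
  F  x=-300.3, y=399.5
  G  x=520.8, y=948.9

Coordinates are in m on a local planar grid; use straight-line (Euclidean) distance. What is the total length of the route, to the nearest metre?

Leg distances:
A→B: 571.6 m  (cumulative 571.6 m)
B→C: 1061.1 m  (cumulative 1632.7 m)
C→D: 544.7 m  (cumulative 2177.4 m)
D→E: 1049.8 m  (cumulative 3227.2 m)
E→F: 626.1 m  (cumulative 3853.4 m)
F→G: 988.0 m  (cumulative 4841.3 m)
Total route length ≈ 4841 m.

4841 m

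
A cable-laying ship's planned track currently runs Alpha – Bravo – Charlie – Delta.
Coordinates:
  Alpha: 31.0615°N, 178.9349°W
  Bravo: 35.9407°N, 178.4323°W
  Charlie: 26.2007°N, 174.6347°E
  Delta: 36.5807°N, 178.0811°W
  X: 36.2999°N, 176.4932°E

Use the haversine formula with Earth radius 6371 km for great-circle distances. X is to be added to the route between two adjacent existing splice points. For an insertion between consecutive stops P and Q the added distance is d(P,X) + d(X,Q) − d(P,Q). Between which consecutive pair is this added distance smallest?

Added distance for inserting X between each consecutive pair:
Alpha–Bravo: 632.6 km
Bravo–Charlie: 326.7 km
Charlie–Delta: 278.6 km
Smallest added distance is 278.6 km, inserting between Charlie and Delta.

between Charlie and Delta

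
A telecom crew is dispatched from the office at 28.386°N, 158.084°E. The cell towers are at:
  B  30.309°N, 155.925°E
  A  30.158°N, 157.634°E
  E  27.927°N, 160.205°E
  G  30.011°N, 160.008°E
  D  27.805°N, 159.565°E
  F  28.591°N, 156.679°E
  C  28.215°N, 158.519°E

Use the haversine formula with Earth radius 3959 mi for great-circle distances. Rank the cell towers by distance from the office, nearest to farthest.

C, F, D, A, E, G, B

Distance from the office at 28.386°N, 158.084°E to each:
C 28.215°N, 158.519°E: 29.0 mi
F 28.591°N, 156.679°E: 86.5 mi
D 27.805°N, 159.565°E: 98.8 mi
A 30.158°N, 157.634°E: 125.4 mi
E 27.927°N, 160.205°E: 133.0 mi
G 30.011°N, 160.008°E: 161.5 mi
B 30.309°N, 155.925°E: 185.9 mi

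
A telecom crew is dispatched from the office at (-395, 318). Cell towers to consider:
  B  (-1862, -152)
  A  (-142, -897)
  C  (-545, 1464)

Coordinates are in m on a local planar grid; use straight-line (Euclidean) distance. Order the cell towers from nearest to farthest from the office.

Distances from the office:
C (-545, 1464): 1155.8 m
A (-142, -897): 1241.1 m
B (-1862, -152): 1540.5 m

C, A, B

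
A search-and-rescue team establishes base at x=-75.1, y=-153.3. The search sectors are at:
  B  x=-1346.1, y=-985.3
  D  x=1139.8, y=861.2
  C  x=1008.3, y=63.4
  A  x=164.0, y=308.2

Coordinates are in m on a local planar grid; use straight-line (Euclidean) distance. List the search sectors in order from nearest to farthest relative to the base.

A, C, B, D

Distances from the base:
A x=164.0, y=308.2: 519.8 m
C x=1008.3, y=63.4: 1104.9 m
B x=-1346.1, y=-985.3: 1519.1 m
D x=1139.8, y=861.2: 1582.8 m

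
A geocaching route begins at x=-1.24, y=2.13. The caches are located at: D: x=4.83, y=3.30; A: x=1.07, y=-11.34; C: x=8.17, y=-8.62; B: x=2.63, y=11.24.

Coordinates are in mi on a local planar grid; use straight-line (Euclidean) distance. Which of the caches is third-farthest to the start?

Distances from the start (x=-1.24, y=2.13):
C: 14.3 mi
A: 13.7 mi
B: 9.9 mi
D: 6.2 mi
The third-farthest is B at 9.9 mi.

B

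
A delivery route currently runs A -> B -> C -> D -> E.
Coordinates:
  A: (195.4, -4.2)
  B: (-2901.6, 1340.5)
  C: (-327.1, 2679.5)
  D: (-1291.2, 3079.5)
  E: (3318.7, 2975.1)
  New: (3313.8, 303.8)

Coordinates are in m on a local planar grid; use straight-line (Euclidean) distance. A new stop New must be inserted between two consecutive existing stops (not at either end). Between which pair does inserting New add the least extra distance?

Added distance for inserting New between each consecutive pair:
A–B: 6058.5 m
B–C: 7746.8 m
C–D: 8680.5 m
D–E: 3437.1 m
Smallest added distance is 3437.1 m, inserting between D and E.

between D and E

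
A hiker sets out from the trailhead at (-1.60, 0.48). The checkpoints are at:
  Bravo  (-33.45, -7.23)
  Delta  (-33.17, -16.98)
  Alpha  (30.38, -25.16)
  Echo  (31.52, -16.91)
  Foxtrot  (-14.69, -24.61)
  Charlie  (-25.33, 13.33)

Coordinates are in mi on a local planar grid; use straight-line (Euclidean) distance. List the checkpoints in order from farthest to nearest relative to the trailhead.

Computing each straight-line distance from (-1.60, 0.48):
Alpha (30.38, -25.16): 41.0 mi
Echo (31.52, -16.91): 37.4 mi
Delta (-33.17, -16.98): 36.1 mi
Bravo (-33.45, -7.23): 32.8 mi
Foxtrot (-14.69, -24.61): 28.3 mi
Charlie (-25.33, 13.33): 27.0 mi

Alpha, Echo, Delta, Bravo, Foxtrot, Charlie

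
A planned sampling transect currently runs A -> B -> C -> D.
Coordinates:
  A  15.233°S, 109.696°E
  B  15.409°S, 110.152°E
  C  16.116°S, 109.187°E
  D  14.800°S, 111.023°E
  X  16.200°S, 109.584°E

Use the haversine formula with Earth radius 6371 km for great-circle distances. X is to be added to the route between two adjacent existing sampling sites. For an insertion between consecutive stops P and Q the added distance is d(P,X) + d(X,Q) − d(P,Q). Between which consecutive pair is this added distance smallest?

between C and D

Added distance for inserting X between each consecutive pair:
A–B: 162.4 km
B–C: 20.5 km
C–D: 17.3 km
Smallest added distance is 17.3 km, inserting between C and D.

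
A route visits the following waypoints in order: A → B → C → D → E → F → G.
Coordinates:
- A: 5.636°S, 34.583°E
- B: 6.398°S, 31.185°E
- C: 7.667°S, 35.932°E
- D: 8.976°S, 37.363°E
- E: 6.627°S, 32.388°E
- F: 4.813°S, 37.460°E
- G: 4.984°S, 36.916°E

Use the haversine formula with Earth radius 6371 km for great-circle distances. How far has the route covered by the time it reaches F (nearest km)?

Leg distances:
A→B: 385.2 km  (cumulative 385.2 km)
B→C: 542.5 km  (cumulative 927.7 km)
C→D: 214.4 km  (cumulative 1142.1 km)
D→E: 607.1 km  (cumulative 1749.2 km)
E→F: 596.3 km  (cumulative 2345.5 km)
Cumulative distance at F ≈ 2346 km.

2346 km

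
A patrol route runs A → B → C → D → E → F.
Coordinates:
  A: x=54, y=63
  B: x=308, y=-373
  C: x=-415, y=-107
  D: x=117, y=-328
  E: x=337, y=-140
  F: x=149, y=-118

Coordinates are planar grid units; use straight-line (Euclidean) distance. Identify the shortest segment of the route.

Leg distances:
A→B: 504.6
B→C: 770.4
C→D: 576.1
D→E: 289.4
E→F: 189.3
The shortest leg is E–F at 189.3.

E–F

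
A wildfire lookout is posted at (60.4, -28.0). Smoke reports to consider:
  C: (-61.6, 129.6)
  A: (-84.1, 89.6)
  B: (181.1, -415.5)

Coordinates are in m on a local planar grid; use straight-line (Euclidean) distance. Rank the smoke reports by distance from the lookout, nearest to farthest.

Distances from the lookout:
A (-84.1, 89.6): 186.3 m
C (-61.6, 129.6): 199.3 m
B (181.1, -415.5): 405.9 m

A, C, B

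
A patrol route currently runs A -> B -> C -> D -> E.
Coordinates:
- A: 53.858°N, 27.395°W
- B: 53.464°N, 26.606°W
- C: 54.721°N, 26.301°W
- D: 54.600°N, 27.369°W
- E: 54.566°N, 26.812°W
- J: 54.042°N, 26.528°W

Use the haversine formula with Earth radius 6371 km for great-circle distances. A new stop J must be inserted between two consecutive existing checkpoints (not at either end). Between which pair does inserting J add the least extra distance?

between B and C

Added distance for inserting J between each consecutive pair:
A–B: 56.8 km
B–C: 0.2 km
C–D: 89.5 km
D–E: 107.6 km
Smallest added distance is 0.2 km, inserting between B and C.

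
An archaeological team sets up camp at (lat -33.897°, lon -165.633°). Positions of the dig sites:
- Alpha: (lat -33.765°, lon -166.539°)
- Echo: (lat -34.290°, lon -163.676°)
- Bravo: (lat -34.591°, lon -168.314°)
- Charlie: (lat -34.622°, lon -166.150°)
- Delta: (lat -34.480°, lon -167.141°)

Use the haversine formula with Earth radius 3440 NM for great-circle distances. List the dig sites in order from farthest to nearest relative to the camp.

Bravo, Echo, Delta, Charlie, Alpha

Computing each great-circle distance from (lat -33.897°, lon -165.633°):
Bravo (lat -34.591°, lon -168.314°): 139.4 NM
Echo (lat -34.290°, lon -163.676°): 100.1 NM
Delta (lat -34.480°, lon -167.141°): 82.7 NM
Charlie (lat -34.622°, lon -166.150°): 50.5 NM
Alpha (lat -33.765°, lon -166.539°): 45.9 NM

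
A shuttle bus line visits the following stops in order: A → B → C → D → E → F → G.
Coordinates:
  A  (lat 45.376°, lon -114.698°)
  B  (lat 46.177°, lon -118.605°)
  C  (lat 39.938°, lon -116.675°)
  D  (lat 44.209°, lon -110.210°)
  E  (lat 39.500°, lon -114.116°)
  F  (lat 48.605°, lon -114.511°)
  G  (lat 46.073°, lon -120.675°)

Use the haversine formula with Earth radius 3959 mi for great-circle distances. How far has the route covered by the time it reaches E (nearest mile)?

1464 mi

Leg distances:
A→B: 196.2 mi  (cumulative 196.2 mi)
B→C: 441.9 mi  (cumulative 638.2 mi)
C→D: 443.6 mi  (cumulative 1081.8 mi)
D→E: 382.4 mi  (cumulative 1464.2 mi)
Cumulative distance at E ≈ 1464 mi.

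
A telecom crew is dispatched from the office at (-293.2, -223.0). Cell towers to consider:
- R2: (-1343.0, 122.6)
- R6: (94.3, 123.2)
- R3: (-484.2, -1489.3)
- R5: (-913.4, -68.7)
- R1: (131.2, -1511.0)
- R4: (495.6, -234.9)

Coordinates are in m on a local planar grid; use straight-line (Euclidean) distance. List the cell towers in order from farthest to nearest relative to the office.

R1, R3, R2, R4, R5, R6

Distance from the office at (-293.2, -223.0) to each:
R1 (131.2, -1511.0): 1356.1 m
R3 (-484.2, -1489.3): 1280.6 m
R2 (-1343.0, 122.6): 1105.2 m
R4 (495.6, -234.9): 788.9 m
R5 (-913.4, -68.7): 639.1 m
R6 (94.3, 123.2): 519.6 m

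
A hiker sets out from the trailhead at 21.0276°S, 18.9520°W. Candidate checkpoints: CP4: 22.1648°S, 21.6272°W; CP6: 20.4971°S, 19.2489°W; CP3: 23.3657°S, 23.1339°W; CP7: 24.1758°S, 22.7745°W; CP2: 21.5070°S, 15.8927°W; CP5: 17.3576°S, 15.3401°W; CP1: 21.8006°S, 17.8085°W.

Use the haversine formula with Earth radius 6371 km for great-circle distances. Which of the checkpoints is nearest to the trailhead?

CP6

Distances from the trailhead (21.0276°S, 18.9520°W):
CP6: 66.6 km
CP1: 146.3 km
CP4: 304.1 km
CP2: 321.5 km
CP3: 502.9 km
CP7: 525.8 km
CP5: 557.1 km
The nearest is CP6 at 66.6 km.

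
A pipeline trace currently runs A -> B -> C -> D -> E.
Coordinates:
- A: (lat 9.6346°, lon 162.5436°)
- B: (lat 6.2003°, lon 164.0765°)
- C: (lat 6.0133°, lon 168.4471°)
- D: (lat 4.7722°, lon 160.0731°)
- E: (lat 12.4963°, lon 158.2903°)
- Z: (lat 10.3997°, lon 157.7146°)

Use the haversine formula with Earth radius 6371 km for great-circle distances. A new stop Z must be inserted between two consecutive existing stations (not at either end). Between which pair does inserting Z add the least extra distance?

Added distance for inserting Z between each consecutive pair:
A–B: 959.4 km
B–C: 1635.2 km
C–D: 1017.9 km
D–E: 38.1 km
Smallest added distance is 38.1 km, inserting between D and E.

between D and E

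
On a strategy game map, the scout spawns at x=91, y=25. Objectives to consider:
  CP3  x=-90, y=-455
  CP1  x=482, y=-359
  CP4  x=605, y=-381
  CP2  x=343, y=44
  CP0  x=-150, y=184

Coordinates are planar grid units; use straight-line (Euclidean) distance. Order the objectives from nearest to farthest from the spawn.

Computing each straight-line distance from x=91, y=25:
CP2 x=343, y=44: 252.7
CP0 x=-150, y=184: 288.7
CP3 x=-90, y=-455: 513.0
CP1 x=482, y=-359: 548.0
CP4 x=605, y=-381: 655.0

CP2, CP0, CP3, CP1, CP4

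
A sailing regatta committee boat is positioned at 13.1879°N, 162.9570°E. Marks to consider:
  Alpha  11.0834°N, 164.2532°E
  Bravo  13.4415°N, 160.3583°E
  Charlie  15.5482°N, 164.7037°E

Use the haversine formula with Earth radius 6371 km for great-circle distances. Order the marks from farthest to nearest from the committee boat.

Charlie, Bravo, Alpha

Distance from the committee boat at 13.1879°N, 162.9570°E to each:
Charlie 15.5482°N, 164.7037°E: 322.9 km
Bravo 13.4415°N, 160.3583°E: 282.6 km
Alpha 11.0834°N, 164.2532°E: 273.2 km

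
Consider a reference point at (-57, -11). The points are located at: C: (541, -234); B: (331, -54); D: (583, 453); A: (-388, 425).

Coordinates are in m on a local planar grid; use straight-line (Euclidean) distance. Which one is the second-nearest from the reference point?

Distance to each, sorted:
B: 390.4 m
A: 547.4 m
C: 638.2 m
D: 790.5 m
The second-nearest is A at 547.4 m.

A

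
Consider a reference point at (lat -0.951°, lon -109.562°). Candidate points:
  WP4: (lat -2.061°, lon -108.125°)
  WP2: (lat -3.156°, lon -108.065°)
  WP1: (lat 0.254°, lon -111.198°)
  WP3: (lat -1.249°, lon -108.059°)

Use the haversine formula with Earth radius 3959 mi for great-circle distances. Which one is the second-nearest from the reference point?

WP4

Distance to each, sorted:
WP3: 105.9 mi
WP4: 125.4 mi
WP1: 140.4 mi
WP2: 184.1 mi
The second-nearest is WP4 at 125.4 mi.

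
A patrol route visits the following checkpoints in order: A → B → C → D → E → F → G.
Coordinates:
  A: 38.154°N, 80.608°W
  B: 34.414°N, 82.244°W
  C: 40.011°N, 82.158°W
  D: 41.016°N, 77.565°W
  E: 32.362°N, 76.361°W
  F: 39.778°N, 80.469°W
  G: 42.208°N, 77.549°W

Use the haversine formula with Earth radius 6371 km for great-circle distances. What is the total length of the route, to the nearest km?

3704 km

Leg distances:
A→B: 440.9 km  (cumulative 440.9 km)
B→C: 622.4 km  (cumulative 1063.3 km)
C→D: 404.0 km  (cumulative 1467.3 km)
D→E: 968.2 km  (cumulative 2435.5 km)
E→F: 903.2 km  (cumulative 3338.8 km)
F→G: 364.7 km  (cumulative 3703.5 km)
Total route length ≈ 3704 km.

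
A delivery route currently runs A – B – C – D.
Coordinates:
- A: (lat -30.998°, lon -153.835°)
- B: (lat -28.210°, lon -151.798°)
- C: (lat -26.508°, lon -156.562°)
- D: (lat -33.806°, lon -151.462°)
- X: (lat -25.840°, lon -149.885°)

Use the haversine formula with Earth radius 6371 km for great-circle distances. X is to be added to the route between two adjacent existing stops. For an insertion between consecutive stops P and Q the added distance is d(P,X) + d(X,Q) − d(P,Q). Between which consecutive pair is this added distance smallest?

between B and C

Added distance for inserting X between each consecutive pair:
A–B: 648.7 km
B–C: 487.9 km
C–D: 621.3 km
Smallest added distance is 487.9 km, inserting between B and C.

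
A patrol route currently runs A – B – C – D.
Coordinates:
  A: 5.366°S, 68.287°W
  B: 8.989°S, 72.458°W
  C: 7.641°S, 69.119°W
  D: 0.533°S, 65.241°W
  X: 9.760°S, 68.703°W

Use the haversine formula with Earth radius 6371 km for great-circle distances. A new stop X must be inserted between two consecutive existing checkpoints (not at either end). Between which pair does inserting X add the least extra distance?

between B and C

Added distance for inserting X between each consecutive pair:
A–B: 300.0 km
B–C: 264.0 km
C–D: 435.5 km
Smallest added distance is 264.0 km, inserting between B and C.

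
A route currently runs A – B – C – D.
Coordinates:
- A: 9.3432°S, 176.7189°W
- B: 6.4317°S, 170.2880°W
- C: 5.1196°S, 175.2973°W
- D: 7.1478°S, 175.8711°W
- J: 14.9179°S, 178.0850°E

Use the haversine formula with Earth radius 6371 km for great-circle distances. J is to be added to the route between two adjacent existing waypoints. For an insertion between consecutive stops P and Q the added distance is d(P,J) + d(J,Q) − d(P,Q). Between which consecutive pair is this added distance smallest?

between A and B

Added distance for inserting J between each consecutive pair:
A–B: 1641.2 km
B–C: 2316.4 km
C–D: 2160.3 km
Smallest added distance is 1641.2 km, inserting between A and B.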